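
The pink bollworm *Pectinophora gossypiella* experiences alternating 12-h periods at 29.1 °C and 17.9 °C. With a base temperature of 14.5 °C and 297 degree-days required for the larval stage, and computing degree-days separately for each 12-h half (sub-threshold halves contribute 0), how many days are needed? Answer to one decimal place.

Day half: max(0, 29.1 − 14.5) × 0.5 = 14.6 × 0.5 = 7.30 DD.
Night half: max(0, 17.9 − 14.5) × 0.5 = 3.4 × 0.5 = 1.70 DD.
Per 24 h: 9.00 DD/day.
Duration = 297 / 9.00 = 33.000 ≈ 33.0 days.

33.0 days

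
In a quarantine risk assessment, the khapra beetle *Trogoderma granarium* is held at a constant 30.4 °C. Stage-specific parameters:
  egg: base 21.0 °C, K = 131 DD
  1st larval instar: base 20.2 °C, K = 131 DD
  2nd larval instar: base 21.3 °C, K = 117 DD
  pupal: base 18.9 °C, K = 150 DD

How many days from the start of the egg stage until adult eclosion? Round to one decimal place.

egg: 131 / (30.4 − 21.0) = 131 / 9.4 = 13.936 d.
1st larval instar: 131 / (30.4 − 20.2) = 131 / 10.2 = 12.843 d.
2nd larval instar: 117 / (30.4 − 21.3) = 117 / 9.1 = 12.857 d.
pupal: 150 / (30.4 − 18.9) = 150 / 11.5 = 13.043 d.
Sum = 52.680 ≈ 52.7 days.

52.7 days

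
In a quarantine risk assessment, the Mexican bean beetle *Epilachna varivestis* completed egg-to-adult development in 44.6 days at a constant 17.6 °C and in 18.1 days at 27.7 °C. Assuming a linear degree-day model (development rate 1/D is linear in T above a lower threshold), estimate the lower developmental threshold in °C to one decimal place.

10.7 °C

Equal thermal constants: D₁(T₁ − T_b) = D₂(T₂ − T_b).
44.6·(17.6 − T_b) = 18.1·(27.7 − T_b)
T_b = (44.6·17.6 − 18.1·27.7) / (44.6 − 18.1) = 283.59 / 26.5 = 10.702 °C ≈ 10.7 °C.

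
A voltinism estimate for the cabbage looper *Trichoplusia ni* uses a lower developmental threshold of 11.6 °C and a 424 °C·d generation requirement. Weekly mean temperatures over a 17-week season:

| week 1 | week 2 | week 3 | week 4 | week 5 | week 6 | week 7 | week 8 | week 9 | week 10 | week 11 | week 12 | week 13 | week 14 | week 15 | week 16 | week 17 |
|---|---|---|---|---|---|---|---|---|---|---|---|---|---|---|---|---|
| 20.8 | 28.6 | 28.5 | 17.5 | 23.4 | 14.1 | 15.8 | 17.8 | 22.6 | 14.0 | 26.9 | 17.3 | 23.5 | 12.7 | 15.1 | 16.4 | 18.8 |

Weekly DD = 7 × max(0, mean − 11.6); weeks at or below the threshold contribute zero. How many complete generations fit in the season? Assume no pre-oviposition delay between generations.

Weekly DD (7 × max(0, T̄ − 11.6)): 64.4, 119.0, 118.3, 41.3, 82.6, 17.5, 29.4, 43.4, 77.0, 16.8, 107.1, 39.9, 83.3, 7.7, 24.5, 33.6, 50.4.
Season total = 956.2 DD.
Complete generations = ⌊956.2 / 424⌋ = 2.

2 generations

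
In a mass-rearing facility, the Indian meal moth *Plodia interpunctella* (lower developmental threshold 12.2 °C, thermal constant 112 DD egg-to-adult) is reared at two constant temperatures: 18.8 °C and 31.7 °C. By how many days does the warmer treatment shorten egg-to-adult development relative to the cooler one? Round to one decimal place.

At 18.8 °C: 112 / (18.8 − 12.2) = 112 / 6.6 = 16.970 d.
At 31.7 °C: 112 / (31.7 − 12.2) = 112 / 19.5 = 5.744 d.
Difference = |16.970 − 5.744| = 11.226 ≈ 11.2 days.

11.2 days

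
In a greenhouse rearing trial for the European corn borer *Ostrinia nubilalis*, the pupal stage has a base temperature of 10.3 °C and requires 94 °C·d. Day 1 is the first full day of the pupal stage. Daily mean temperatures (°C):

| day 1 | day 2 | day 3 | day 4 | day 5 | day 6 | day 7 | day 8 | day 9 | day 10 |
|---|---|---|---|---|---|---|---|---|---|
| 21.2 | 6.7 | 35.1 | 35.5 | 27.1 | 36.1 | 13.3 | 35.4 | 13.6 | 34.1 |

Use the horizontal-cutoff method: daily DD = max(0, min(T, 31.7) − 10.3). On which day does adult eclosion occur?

day 7

Daily DD above 10.3 °C (capped at 21.4): 10.9, 0.0, 21.4, 21.4, 16.8, 21.4, 3.0, 21.4, 3.3, 21.4.
Cumulative: 10.9, 10.9, 32.3, 53.7, 70.5, 91.9, 94.9, 116.3, 119.6, 141.0.
The total first reaches 94 DD on day 7.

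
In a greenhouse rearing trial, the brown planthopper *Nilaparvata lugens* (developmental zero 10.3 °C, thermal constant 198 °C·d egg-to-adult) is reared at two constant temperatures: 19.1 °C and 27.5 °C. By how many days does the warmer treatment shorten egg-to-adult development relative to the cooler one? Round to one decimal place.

At 19.1 °C: 198 / (19.1 − 10.3) = 198 / 8.8 = 22.500 d.
At 27.5 °C: 198 / (27.5 − 10.3) = 198 / 17.2 = 11.512 d.
Difference = |22.500 − 11.512| = 10.988 ≈ 11.0 days.

11.0 days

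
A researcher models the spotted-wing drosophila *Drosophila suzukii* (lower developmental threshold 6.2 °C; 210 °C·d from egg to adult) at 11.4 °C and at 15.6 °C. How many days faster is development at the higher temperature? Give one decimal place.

At 11.4 °C: 210 / (11.4 − 6.2) = 210 / 5.2 = 40.385 d.
At 15.6 °C: 210 / (15.6 − 6.2) = 210 / 9.4 = 22.340 d.
Difference = |40.385 − 22.340| = 18.044 ≈ 18.0 days.

18.0 days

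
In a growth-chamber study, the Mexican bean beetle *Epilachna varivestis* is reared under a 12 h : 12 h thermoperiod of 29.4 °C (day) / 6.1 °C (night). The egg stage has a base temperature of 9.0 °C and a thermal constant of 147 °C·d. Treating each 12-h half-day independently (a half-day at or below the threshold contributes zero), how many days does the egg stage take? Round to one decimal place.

14.4 days

Day half: max(0, 29.4 − 9.0) × 0.5 = 20.4 × 0.5 = 10.20 DD.
Night half: max(0, 6.1 − 9.0) × 0.5 = 0.0 × 0.5 = 0.00 DD.
Per 24 h: 10.20 DD/day.
Duration = 147 / 10.20 = 14.412 ≈ 14.4 days.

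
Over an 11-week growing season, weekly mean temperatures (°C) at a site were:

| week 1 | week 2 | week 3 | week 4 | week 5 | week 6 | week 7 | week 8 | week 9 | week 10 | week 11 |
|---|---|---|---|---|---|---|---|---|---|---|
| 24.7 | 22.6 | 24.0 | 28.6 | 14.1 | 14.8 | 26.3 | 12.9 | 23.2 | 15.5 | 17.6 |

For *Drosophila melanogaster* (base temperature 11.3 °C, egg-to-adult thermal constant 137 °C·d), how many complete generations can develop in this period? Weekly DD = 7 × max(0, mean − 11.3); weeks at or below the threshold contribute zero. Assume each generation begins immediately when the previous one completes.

Weekly DD (7 × max(0, T̄ − 11.3)): 93.8, 79.1, 88.9, 121.1, 19.6, 24.5, 105.0, 11.2, 83.3, 29.4, 44.1.
Season total = 700.0 DD.
Complete generations = ⌊700.0 / 137⌋ = 5.

5 generations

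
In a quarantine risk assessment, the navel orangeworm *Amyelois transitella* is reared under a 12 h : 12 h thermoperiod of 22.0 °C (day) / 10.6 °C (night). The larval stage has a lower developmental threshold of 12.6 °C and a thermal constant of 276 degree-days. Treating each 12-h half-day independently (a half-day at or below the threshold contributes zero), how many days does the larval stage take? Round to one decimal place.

Day half: max(0, 22.0 − 12.6) × 0.5 = 9.4 × 0.5 = 4.70 DD.
Night half: max(0, 10.6 − 12.6) × 0.5 = 0.0 × 0.5 = 0.00 DD.
Per 24 h: 4.70 DD/day.
Duration = 276 / 4.70 = 58.723 ≈ 58.7 days.

58.7 days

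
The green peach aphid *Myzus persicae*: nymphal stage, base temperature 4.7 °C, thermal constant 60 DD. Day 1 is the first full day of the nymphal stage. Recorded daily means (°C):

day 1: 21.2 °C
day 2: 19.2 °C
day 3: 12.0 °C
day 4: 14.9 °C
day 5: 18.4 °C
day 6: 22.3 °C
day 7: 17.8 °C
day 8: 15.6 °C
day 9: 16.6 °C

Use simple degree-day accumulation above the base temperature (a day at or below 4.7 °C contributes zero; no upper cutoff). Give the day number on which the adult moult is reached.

Daily DD above 4.7 °C: 16.5, 14.5, 7.3, 10.2, 13.7, 17.6, 13.1, 10.9, 11.9.
Cumulative: 16.5, 31.0, 38.3, 48.5, 62.2, 79.8, 92.9, 103.8, 115.7.
The total first reaches 60 DD on day 5.

day 5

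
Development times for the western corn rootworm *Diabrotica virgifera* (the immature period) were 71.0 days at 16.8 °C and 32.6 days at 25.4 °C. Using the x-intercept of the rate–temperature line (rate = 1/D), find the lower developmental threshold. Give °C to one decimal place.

Equal thermal constants: D₁(T₁ − T_b) = D₂(T₂ − T_b).
71.0·(16.8 − T_b) = 32.6·(25.4 − T_b)
T_b = (71.0·16.8 − 32.6·25.4) / (71.0 − 32.6) = 364.76 / 38.4 = 9.499 °C ≈ 9.5 °C.

9.5 °C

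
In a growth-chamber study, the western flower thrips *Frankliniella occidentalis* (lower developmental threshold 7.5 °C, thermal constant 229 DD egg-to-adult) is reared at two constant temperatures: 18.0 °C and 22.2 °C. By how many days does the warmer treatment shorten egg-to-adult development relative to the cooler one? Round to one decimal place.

6.2 days

At 18.0 °C: 229 / (18.0 − 7.5) = 229 / 10.5 = 21.810 d.
At 22.2 °C: 229 / (22.2 − 7.5) = 229 / 14.7 = 15.578 d.
Difference = |21.810 − 15.578| = 6.231 ≈ 6.2 days.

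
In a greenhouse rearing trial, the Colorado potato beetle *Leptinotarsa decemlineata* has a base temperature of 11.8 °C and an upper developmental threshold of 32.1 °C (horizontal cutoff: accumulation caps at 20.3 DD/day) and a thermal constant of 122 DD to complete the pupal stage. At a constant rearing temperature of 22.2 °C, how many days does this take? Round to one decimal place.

Daily accumulation = 22.2 − 11.8 = 10.4 DD/day.
Duration = 122 / 10.4 = 11.731 ≈ 11.7 days.

11.7 days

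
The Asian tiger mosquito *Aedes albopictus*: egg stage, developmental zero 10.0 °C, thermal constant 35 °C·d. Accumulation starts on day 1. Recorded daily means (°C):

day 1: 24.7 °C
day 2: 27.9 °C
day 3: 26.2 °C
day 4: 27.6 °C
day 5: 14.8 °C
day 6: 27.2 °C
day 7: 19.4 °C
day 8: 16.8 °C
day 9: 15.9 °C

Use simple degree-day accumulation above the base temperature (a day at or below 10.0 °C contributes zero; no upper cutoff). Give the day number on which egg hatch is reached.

Daily DD above 10.0 °C: 14.7, 17.9, 16.2, 17.6, 4.8, 17.2, 9.4, 6.8, 5.9.
Cumulative: 14.7, 32.6, 48.8, 66.4, 71.2, 88.4, 97.8, 104.6, 110.5.
The total first reaches 35 DD on day 3.

day 3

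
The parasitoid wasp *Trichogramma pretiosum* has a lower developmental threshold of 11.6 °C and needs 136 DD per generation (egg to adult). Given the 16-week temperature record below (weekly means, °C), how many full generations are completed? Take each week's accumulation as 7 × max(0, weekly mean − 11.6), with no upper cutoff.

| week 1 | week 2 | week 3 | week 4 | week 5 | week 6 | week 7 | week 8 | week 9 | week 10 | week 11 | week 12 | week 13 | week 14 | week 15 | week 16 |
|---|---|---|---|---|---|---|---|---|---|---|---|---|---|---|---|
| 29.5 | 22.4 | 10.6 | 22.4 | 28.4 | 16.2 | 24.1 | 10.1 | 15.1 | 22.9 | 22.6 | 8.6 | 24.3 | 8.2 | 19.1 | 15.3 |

6 generations

Weekly DD (7 × max(0, T̄ − 11.6)): 125.3, 75.6, 0.0, 75.6, 117.6, 32.2, 87.5, 0.0, 24.5, 79.1, 77.0, 0.0, 88.9, 0.0, 52.5, 25.9.
Season total = 861.7 DD.
Complete generations = ⌊861.7 / 136⌋ = 6.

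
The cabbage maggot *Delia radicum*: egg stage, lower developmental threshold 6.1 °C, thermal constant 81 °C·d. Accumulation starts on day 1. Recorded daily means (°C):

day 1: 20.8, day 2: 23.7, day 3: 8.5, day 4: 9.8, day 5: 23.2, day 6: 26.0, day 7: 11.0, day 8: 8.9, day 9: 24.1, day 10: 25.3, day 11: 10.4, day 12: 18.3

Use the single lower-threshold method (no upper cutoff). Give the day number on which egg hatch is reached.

Daily DD above 6.1 °C: 14.7, 17.6, 2.4, 3.7, 17.1, 19.9, 4.9, 2.8, 18.0, 19.2, 4.3, 12.2.
Cumulative: 14.7, 32.3, 34.7, 38.4, 55.5, 75.4, 80.3, 83.1, 101.1, 120.3, 124.6, 136.8.
The total first reaches 81 DD on day 8.

day 8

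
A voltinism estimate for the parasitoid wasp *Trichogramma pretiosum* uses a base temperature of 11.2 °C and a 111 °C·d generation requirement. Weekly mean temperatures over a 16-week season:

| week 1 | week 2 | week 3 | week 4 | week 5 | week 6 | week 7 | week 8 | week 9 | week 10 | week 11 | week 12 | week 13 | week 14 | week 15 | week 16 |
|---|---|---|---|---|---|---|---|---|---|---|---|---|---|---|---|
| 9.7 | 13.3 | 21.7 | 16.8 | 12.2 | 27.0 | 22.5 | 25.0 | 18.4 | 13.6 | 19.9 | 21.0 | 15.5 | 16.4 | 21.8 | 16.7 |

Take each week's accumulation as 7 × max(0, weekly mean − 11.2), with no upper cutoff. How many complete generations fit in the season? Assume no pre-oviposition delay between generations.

Weekly DD (7 × max(0, T̄ − 11.2)): 0.0, 14.7, 73.5, 39.2, 7.0, 110.6, 79.1, 96.6, 50.4, 16.8, 60.9, 68.6, 30.1, 36.4, 74.2, 38.5.
Season total = 796.6 DD.
Complete generations = ⌊796.6 / 111⌋ = 7.

7 generations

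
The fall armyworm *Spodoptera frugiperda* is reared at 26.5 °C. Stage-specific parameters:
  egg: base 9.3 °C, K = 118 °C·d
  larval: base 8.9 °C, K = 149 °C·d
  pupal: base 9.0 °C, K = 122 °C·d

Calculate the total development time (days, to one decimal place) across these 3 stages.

22.3 days

egg: 118 / (26.5 − 9.3) = 118 / 17.2 = 6.860 d.
larval: 149 / (26.5 − 8.9) = 149 / 17.6 = 8.466 d.
pupal: 122 / (26.5 − 9.0) = 122 / 17.5 = 6.971 d.
Sum = 22.298 ≈ 22.3 days.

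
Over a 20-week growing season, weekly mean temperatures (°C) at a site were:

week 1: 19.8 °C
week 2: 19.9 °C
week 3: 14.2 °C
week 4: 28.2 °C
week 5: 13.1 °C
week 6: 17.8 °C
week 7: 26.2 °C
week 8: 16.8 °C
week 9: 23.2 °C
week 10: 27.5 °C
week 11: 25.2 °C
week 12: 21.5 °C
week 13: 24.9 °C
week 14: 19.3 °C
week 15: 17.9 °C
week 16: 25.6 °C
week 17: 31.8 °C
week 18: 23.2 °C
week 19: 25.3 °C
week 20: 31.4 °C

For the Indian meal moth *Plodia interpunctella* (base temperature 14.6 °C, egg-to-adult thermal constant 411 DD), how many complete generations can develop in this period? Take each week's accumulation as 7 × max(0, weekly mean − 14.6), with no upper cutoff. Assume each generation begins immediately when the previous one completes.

2 generations

Weekly DD (7 × max(0, T̄ − 14.6)): 36.4, 37.1, 0.0, 95.2, 0.0, 22.4, 81.2, 15.4, 60.2, 90.3, 74.2, 48.3, 72.1, 32.9, 23.1, 77.0, 120.4, 60.2, 74.9, 117.6.
Season total = 1138.9 DD.
Complete generations = ⌊1138.9 / 411⌋ = 2.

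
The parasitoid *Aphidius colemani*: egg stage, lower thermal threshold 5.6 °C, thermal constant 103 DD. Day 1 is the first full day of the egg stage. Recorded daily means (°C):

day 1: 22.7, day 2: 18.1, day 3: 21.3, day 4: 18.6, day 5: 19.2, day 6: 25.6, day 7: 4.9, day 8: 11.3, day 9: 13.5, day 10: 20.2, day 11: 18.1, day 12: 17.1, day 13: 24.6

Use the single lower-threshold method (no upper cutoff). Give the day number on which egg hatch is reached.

Daily DD above 5.6 °C: 17.1, 12.5, 15.7, 13.0, 13.6, 20.0, 0.0, 5.7, 7.9, 14.6, 12.5, 11.5, 19.0.
Cumulative: 17.1, 29.6, 45.3, 58.3, 71.9, 91.9, 91.9, 97.6, 105.5, 120.1, 132.6, 144.1, 163.1.
The total first reaches 103 DD on day 9.

day 9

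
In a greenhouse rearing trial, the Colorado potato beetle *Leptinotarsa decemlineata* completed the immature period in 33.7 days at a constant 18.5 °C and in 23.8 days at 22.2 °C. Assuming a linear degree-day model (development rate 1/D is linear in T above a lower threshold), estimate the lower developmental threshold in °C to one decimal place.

Equal thermal constants: D₁(T₁ − T_b) = D₂(T₂ − T_b).
33.7·(18.5 − T_b) = 23.8·(22.2 − T_b)
T_b = (33.7·18.5 − 23.8·22.2) / (33.7 − 23.8) = 95.09 / 9.9 = 9.605 °C ≈ 9.6 °C.

9.6 °C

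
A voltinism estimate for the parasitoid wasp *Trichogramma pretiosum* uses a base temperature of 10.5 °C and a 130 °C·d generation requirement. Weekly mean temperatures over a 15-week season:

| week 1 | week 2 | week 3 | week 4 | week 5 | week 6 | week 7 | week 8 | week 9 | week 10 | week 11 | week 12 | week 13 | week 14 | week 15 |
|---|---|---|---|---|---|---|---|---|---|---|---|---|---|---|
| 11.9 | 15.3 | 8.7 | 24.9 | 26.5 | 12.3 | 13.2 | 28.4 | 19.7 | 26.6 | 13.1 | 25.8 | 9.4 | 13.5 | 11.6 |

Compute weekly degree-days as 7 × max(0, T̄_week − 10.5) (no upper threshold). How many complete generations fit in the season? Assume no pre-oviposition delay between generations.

5 generations

Weekly DD (7 × max(0, T̄ − 10.5)): 9.8, 33.6, 0.0, 100.8, 112.0, 12.6, 18.9, 125.3, 64.4, 112.7, 18.2, 107.1, 0.0, 21.0, 7.7.
Season total = 744.1 DD.
Complete generations = ⌊744.1 / 130⌋ = 5.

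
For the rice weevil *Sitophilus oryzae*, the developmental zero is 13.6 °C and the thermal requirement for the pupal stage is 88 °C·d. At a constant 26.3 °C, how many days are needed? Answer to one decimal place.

6.9 days

Daily accumulation = 26.3 − 13.6 = 12.7 DD/day.
Duration = 88 / 12.7 = 6.929 ≈ 6.9 days.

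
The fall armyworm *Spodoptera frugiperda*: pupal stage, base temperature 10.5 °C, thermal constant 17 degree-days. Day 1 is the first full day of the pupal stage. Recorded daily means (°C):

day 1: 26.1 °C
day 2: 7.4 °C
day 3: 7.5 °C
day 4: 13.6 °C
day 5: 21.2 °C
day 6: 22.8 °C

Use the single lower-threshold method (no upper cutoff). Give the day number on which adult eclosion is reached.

Daily DD above 10.5 °C: 15.6, 0.0, 0.0, 3.1, 10.7, 12.3.
Cumulative: 15.6, 15.6, 15.6, 18.7, 29.4, 41.7.
The total first reaches 17 DD on day 4.

day 4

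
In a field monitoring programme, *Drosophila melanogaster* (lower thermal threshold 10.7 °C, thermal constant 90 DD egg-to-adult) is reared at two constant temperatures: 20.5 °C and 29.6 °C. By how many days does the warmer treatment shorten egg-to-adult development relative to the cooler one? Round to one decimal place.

4.4 days

At 20.5 °C: 90 / (20.5 − 10.7) = 90 / 9.8 = 9.184 d.
At 29.6 °C: 90 / (29.6 − 10.7) = 90 / 18.9 = 4.762 d.
Difference = |9.184 − 4.762| = 4.422 ≈ 4.4 days.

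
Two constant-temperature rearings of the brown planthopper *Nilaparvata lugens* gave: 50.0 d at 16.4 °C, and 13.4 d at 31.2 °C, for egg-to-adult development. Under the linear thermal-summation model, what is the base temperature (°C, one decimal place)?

11.0 °C

Under the model K = D·(T − T_b), so D₁·(T₁ − T_b) = D₂·(T₂ − T_b).
50.0·(16.4 − T_b) = 13.4·(31.2 − T_b)
T_b = (50.0·16.4 − 13.4·31.2) / (50.0 − 13.4) = 401.92 / 36.6 = 10.981 °C ≈ 11.0 °C.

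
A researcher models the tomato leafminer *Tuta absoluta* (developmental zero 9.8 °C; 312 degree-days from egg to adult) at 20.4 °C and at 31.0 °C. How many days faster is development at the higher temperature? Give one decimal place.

At 20.4 °C: 312 / (20.4 − 9.8) = 312 / 10.6 = 29.434 d.
At 31.0 °C: 312 / (31.0 − 9.8) = 312 / 21.2 = 14.717 d.
Difference = |29.434 − 14.717| = 14.717 ≈ 14.7 days.

14.7 days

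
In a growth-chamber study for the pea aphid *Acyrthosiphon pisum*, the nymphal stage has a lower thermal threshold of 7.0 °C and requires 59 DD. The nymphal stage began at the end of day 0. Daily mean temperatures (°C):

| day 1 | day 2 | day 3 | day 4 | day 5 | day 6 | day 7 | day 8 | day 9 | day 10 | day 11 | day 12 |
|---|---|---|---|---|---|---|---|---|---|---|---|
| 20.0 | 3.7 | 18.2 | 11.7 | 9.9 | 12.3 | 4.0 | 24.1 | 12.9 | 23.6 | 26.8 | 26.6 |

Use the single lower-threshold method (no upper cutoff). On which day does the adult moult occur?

Daily DD above 7.0 °C: 13.0, 0.0, 11.2, 4.7, 2.9, 5.3, 0.0, 17.1, 5.9, 16.6, 19.8, 19.6.
Cumulative: 13.0, 13.0, 24.2, 28.9, 31.8, 37.1, 37.1, 54.2, 60.1, 76.7, 96.5, 116.1.
The total first reaches 59 DD on day 9.

day 9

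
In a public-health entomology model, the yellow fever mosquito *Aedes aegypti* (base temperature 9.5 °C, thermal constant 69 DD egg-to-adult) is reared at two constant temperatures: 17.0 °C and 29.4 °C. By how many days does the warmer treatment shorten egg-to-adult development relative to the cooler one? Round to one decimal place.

5.7 days

At 17.0 °C: 69 / (17.0 − 9.5) = 69 / 7.5 = 9.200 d.
At 29.4 °C: 69 / (29.4 − 9.5) = 69 / 19.9 = 3.467 d.
Difference = |9.200 − 3.467| = 5.733 ≈ 5.7 days.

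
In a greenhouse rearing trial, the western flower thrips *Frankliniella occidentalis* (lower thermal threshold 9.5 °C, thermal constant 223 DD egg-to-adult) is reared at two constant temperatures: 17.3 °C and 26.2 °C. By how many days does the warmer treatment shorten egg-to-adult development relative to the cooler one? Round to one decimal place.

At 17.3 °C: 223 / (17.3 − 9.5) = 223 / 7.8 = 28.590 d.
At 26.2 °C: 223 / (26.2 − 9.5) = 223 / 16.7 = 13.353 d.
Difference = |28.590 − 13.353| = 15.236 ≈ 15.2 days.

15.2 days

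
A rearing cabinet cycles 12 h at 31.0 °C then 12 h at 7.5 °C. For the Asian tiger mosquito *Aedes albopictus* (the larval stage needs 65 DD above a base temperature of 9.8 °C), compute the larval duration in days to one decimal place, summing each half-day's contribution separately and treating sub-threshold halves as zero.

6.1 days

Day half: max(0, 31.0 − 9.8) × 0.5 = 21.2 × 0.5 = 10.60 DD.
Night half: max(0, 7.5 − 9.8) × 0.5 = 0.0 × 0.5 = 0.00 DD.
Per 24 h: 10.60 DD/day.
Duration = 65 / 10.60 = 6.132 ≈ 6.1 days.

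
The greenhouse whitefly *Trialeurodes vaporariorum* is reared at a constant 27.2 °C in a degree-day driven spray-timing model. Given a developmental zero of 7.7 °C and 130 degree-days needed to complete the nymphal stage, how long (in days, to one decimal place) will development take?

6.7 days

Daily accumulation = 27.2 − 7.7 = 19.5 DD/day.
Duration = 130 / 19.5 = 6.667 ≈ 6.7 days.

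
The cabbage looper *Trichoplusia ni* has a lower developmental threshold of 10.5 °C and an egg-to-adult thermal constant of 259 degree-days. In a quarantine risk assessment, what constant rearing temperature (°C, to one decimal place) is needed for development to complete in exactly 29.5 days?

Required daily accumulation = 259 / 29.5 = 8.780 DD/day.
T = T_base + 8.780 = 10.5 + 8.780 = 19.280 ≈ 19.3 °C.

19.3 °C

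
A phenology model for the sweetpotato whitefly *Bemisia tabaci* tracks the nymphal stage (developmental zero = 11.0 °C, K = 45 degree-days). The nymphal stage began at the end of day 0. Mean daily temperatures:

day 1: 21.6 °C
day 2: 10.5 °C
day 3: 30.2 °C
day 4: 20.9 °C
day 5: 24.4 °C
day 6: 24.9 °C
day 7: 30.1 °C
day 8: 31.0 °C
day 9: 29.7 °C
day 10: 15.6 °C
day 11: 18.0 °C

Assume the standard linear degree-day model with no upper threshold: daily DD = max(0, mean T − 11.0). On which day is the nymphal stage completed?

day 5

Daily DD above 11.0 °C: 10.6, 0.0, 19.2, 9.9, 13.4, 13.9, 19.1, 20.0, 18.7, 4.6, 7.0.
Cumulative: 10.6, 10.6, 29.8, 39.7, 53.1, 67.0, 86.1, 106.1, 124.8, 129.4, 136.4.
The total first reaches 45 DD on day 5.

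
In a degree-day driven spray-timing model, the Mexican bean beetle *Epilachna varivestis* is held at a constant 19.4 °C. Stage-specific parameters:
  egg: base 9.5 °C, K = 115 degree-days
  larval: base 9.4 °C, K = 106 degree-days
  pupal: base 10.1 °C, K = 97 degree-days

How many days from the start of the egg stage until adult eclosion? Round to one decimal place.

egg: 115 / (19.4 − 9.5) = 115 / 9.9 = 11.616 d.
larval: 106 / (19.4 − 9.4) = 106 / 10.0 = 10.600 d.
pupal: 97 / (19.4 − 10.1) = 97 / 9.3 = 10.430 d.
Sum = 32.646 ≈ 32.6 days.

32.6 days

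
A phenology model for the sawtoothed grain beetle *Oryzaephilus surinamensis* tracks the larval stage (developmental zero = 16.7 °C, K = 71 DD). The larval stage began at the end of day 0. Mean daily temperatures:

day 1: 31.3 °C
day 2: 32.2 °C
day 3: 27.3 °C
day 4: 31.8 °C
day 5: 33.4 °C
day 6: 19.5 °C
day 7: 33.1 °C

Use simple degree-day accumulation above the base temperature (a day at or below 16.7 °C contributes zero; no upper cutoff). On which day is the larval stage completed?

Daily DD above 16.7 °C: 14.6, 15.5, 10.6, 15.1, 16.7, 2.8, 16.4.
Cumulative: 14.6, 30.1, 40.7, 55.8, 72.5, 75.3, 91.7.
The total first reaches 71 DD on day 5.

day 5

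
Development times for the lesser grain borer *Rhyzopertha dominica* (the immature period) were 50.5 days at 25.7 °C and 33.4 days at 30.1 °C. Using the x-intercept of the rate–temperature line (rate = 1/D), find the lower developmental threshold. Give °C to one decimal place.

Equal thermal constants: D₁(T₁ − T_b) = D₂(T₂ − T_b).
50.5·(25.7 − T_b) = 33.4·(30.1 − T_b)
T_b = (50.5·25.7 − 33.4·30.1) / (50.5 − 33.4) = 292.51 / 17.1 = 17.106 °C ≈ 17.1 °C.

17.1 °C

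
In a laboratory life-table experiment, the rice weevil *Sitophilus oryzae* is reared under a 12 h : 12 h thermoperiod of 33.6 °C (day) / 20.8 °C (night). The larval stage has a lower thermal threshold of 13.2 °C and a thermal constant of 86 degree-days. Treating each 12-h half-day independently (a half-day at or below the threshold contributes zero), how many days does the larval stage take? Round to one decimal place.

6.1 days

Day half: max(0, 33.6 − 13.2) × 0.5 = 20.4 × 0.5 = 10.20 DD.
Night half: max(0, 20.8 − 13.2) × 0.5 = 7.6 × 0.5 = 3.80 DD.
Per 24 h: 14.00 DD/day.
Duration = 86 / 14.00 = 6.143 ≈ 6.1 days.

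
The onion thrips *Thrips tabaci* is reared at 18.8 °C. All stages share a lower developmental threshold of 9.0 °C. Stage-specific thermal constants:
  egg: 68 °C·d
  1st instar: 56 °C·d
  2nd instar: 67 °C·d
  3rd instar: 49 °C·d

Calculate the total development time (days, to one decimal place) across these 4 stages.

24.5 days

Daily accumulation at 18.8 °C = 18.8 − 9.0 = 9.8 DD/day.
Total K = 68 + 56 + 67 + 49 = 240 DD.
Total duration = 240 / 9.8 = 24.490 ≈ 24.5 days.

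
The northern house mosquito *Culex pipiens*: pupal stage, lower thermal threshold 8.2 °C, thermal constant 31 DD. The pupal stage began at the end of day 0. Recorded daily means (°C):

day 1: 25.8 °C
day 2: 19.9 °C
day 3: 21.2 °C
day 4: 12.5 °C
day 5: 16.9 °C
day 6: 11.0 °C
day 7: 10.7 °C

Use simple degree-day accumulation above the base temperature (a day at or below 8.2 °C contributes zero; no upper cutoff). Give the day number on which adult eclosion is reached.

Daily DD above 8.2 °C: 17.6, 11.7, 13.0, 4.3, 8.7, 2.8, 2.5.
Cumulative: 17.6, 29.3, 42.3, 46.6, 55.3, 58.1, 60.6.
The total first reaches 31 DD on day 3.

day 3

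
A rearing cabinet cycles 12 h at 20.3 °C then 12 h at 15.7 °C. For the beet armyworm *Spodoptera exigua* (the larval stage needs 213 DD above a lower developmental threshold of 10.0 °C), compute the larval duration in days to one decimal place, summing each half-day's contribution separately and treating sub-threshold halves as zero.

Day half: max(0, 20.3 − 10.0) × 0.5 = 10.3 × 0.5 = 5.15 DD.
Night half: max(0, 15.7 − 10.0) × 0.5 = 5.7 × 0.5 = 2.85 DD.
Per 24 h: 8.00 DD/day.
Duration = 213 / 8.00 = 26.625 ≈ 26.6 days.

26.6 days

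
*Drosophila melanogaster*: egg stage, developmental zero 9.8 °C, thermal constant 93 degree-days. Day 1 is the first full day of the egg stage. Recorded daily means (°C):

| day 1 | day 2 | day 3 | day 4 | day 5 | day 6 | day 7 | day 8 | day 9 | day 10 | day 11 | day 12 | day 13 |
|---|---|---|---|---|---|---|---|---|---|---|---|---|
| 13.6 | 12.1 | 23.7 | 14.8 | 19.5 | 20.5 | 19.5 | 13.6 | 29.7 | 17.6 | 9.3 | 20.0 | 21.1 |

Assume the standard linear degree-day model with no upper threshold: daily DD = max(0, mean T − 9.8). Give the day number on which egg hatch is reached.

Daily DD above 9.8 °C: 3.8, 2.3, 13.9, 5.0, 9.7, 10.7, 9.7, 3.8, 19.9, 7.8, 0.0, 10.2, 11.3.
Cumulative: 3.8, 6.1, 20.0, 25.0, 34.7, 45.4, 55.1, 58.9, 78.8, 86.6, 86.6, 96.8, 108.1.
The total first reaches 93 DD on day 12.

day 12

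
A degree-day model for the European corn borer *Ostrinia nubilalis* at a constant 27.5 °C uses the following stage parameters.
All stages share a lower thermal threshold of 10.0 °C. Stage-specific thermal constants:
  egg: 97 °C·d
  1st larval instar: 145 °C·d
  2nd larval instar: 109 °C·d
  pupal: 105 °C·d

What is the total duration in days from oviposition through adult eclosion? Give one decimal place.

Daily accumulation at 27.5 °C = 27.5 − 10.0 = 17.5 DD/day.
Total K = 97 + 145 + 109 + 105 = 456 DD.
Total duration = 456 / 17.5 = 26.057 ≈ 26.1 days.

26.1 days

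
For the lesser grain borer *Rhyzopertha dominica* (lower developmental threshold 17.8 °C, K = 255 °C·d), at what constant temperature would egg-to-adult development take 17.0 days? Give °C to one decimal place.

Required daily accumulation = 255 / 17.0 = 15.000 DD/day.
T = T_base + 15.000 = 17.8 + 15.000 = 32.800 ≈ 32.8 °C.

32.8 °C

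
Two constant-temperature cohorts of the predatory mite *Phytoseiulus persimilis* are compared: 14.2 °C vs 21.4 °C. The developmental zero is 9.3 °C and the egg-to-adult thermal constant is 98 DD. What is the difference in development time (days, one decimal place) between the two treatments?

At 14.2 °C: 98 / (14.2 − 9.3) = 98 / 4.9 = 20.000 d.
At 21.4 °C: 98 / (21.4 − 9.3) = 98 / 12.1 = 8.099 d.
Difference = |20.000 − 8.099| = 11.901 ≈ 11.9 days.

11.9 days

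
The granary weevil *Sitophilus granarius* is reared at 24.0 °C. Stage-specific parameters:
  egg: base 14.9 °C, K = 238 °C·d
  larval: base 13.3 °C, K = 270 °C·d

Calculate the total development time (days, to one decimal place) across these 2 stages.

egg: 238 / (24.0 − 14.9) = 238 / 9.1 = 26.154 d.
larval: 270 / (24.0 − 13.3) = 270 / 10.7 = 25.234 d.
Sum = 51.387 ≈ 51.4 days.

51.4 days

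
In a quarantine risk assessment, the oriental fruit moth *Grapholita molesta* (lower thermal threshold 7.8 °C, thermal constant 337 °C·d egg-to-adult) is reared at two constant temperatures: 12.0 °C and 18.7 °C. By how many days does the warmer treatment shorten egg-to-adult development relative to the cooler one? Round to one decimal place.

At 12.0 °C: 337 / (12.0 − 7.8) = 337 / 4.2 = 80.238 d.
At 18.7 °C: 337 / (18.7 − 7.8) = 337 / 10.9 = 30.917 d.
Difference = |80.238 − 30.917| = 49.321 ≈ 49.3 days.

49.3 days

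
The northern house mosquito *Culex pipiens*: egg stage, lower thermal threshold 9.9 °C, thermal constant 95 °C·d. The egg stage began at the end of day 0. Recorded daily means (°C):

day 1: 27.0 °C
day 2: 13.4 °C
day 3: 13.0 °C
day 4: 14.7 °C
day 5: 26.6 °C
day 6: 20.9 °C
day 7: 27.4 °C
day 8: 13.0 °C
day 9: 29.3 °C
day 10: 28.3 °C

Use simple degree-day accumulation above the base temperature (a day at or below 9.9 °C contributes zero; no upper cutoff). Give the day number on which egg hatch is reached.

Daily DD above 9.9 °C: 17.1, 3.5, 3.1, 4.8, 16.7, 11.0, 17.5, 3.1, 19.4, 18.4.
Cumulative: 17.1, 20.6, 23.7, 28.5, 45.2, 56.2, 73.7, 76.8, 96.2, 114.6.
The total first reaches 95 DD on day 9.

day 9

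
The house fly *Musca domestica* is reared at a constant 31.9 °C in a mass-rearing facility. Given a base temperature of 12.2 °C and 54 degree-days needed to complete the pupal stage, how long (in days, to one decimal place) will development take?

2.7 days

Daily accumulation = 31.9 − 12.2 = 19.7 DD/day.
Duration = 54 / 19.7 = 2.741 ≈ 2.7 days.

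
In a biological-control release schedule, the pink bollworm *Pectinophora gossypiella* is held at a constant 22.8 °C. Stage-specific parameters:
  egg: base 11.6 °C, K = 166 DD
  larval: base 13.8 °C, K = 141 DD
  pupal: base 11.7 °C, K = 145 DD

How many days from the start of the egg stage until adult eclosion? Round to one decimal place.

egg: 166 / (22.8 − 11.6) = 166 / 11.2 = 14.821 d.
larval: 141 / (22.8 − 13.8) = 141 / 9.0 = 15.667 d.
pupal: 145 / (22.8 − 11.7) = 145 / 11.1 = 13.063 d.
Sum = 43.551 ≈ 43.6 days.

43.6 days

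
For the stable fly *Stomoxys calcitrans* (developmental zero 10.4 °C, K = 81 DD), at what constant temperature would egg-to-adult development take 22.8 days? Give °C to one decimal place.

14.0 °C

Required daily accumulation = 81 / 22.8 = 3.553 DD/day.
T = T_base + 3.553 = 10.4 + 3.553 = 13.953 ≈ 14.0 °C.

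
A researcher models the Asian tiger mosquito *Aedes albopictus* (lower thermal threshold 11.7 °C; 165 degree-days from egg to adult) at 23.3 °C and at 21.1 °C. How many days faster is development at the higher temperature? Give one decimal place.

3.3 days

At 23.3 °C: 165 / (23.3 − 11.7) = 165 / 11.6 = 14.224 d.
At 21.1 °C: 165 / (21.1 − 11.7) = 165 / 9.4 = 17.553 d.
Difference = |14.224 − 17.553| = 3.329 ≈ 3.3 days.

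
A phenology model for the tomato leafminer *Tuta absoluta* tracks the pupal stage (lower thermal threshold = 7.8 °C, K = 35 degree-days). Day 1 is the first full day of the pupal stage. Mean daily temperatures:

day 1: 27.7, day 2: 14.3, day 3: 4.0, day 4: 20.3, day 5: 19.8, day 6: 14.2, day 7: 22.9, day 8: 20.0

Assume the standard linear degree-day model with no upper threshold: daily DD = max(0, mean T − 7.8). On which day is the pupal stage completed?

day 4

Daily DD above 7.8 °C: 19.9, 6.5, 0.0, 12.5, 12.0, 6.4, 15.1, 12.2.
Cumulative: 19.9, 26.4, 26.4, 38.9, 50.9, 57.3, 72.4, 84.6.
The total first reaches 35 DD on day 4.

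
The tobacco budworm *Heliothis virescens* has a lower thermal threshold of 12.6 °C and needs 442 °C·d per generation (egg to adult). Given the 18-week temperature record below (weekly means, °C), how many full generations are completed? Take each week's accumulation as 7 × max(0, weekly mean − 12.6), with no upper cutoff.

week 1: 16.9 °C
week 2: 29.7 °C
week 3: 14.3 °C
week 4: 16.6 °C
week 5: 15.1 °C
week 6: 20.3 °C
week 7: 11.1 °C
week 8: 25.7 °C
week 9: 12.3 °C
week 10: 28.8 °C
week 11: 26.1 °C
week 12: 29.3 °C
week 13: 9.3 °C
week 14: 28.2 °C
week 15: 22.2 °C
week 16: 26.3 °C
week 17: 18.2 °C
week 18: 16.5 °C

Weekly DD (7 × max(0, T̄ − 12.6)): 30.1, 119.7, 11.9, 28.0, 17.5, 53.9, 0.0, 91.7, 0.0, 113.4, 94.5, 116.9, 0.0, 109.2, 67.2, 95.9, 39.2, 27.3.
Season total = 1016.4 DD.
Complete generations = ⌊1016.4 / 442⌋ = 2.

2 generations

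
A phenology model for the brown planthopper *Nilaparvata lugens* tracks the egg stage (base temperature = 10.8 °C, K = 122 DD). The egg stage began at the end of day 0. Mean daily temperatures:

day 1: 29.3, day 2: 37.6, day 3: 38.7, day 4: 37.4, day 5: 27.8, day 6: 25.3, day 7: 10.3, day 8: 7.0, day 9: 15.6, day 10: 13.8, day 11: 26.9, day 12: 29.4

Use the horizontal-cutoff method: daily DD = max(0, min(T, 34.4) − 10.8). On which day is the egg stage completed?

day 9

Daily DD above 10.8 °C (capped at 23.6): 18.5, 23.6, 23.6, 23.6, 17.0, 14.5, 0.0, 0.0, 4.8, 3.0, 16.1, 18.6.
Cumulative: 18.5, 42.1, 65.7, 89.3, 106.3, 120.8, 120.8, 120.8, 125.6, 128.6, 144.7, 163.3.
The total first reaches 122 DD on day 9.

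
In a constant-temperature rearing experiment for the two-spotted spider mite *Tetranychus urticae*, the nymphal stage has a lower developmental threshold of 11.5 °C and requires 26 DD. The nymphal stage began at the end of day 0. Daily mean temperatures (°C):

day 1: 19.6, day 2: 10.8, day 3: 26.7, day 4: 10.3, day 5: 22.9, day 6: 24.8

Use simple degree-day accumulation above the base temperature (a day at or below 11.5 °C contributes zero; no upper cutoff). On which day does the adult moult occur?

Daily DD above 11.5 °C: 8.1, 0.0, 15.2, 0.0, 11.4, 13.3.
Cumulative: 8.1, 8.1, 23.3, 23.3, 34.7, 48.0.
The total first reaches 26 DD on day 5.

day 5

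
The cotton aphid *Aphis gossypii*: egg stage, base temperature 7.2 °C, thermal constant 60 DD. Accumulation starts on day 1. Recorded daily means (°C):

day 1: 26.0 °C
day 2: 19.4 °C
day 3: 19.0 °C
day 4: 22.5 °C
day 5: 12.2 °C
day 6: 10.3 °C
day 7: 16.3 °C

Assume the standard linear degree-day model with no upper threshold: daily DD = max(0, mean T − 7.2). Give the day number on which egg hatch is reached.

Daily DD above 7.2 °C: 18.8, 12.2, 11.8, 15.3, 5.0, 3.1, 9.1.
Cumulative: 18.8, 31.0, 42.8, 58.1, 63.1, 66.2, 75.3.
The total first reaches 60 DD on day 5.

day 5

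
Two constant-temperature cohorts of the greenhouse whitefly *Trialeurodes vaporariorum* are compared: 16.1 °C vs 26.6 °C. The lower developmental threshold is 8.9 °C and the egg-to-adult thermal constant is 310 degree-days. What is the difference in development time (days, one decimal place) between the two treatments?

At 16.1 °C: 310 / (16.1 − 8.9) = 310 / 7.2 = 43.056 d.
At 26.6 °C: 310 / (26.6 − 8.9) = 310 / 17.7 = 17.514 d.
Difference = |43.056 − 17.514| = 25.541 ≈ 25.5 days.

25.5 days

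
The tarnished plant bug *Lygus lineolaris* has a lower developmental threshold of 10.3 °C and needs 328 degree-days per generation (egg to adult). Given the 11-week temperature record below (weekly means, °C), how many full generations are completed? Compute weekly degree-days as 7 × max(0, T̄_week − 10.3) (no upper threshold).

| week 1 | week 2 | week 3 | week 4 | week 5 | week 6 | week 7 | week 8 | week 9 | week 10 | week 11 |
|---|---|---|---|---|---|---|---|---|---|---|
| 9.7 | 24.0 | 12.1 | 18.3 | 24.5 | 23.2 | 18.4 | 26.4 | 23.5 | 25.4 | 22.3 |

2 generations

Weekly DD (7 × max(0, T̄ − 10.3)): 0.0, 95.9, 12.6, 56.0, 99.4, 90.3, 56.7, 112.7, 92.4, 105.7, 84.0.
Season total = 805.7 DD.
Complete generations = ⌊805.7 / 328⌋ = 2.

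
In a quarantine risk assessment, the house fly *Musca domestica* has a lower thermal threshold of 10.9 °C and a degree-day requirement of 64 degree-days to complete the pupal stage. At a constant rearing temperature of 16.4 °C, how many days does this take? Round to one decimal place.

11.6 days

Daily accumulation = 16.4 − 10.9 = 5.5 DD/day.
Duration = 64 / 5.5 = 11.636 ≈ 11.6 days.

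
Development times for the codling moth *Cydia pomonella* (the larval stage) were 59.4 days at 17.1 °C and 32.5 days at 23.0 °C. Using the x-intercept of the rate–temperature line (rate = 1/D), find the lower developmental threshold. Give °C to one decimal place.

10.0 °C

Equal thermal constants: D₁(T₁ − T_b) = D₂(T₂ − T_b).
59.4·(17.1 − T_b) = 32.5·(23.0 − T_b)
T_b = (59.4·17.1 − 32.5·23.0) / (59.4 − 32.5) = 268.24 / 26.9 = 9.972 °C ≈ 10.0 °C.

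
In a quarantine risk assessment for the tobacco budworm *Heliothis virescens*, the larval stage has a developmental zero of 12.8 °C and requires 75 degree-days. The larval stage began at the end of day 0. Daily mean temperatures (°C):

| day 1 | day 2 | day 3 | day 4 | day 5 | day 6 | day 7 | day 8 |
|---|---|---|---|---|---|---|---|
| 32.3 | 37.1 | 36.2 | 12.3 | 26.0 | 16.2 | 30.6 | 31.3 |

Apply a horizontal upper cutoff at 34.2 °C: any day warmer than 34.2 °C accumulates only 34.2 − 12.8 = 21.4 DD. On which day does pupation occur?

day 5

Daily DD above 12.8 °C (capped at 21.4): 19.5, 21.4, 21.4, 0.0, 13.2, 3.4, 17.8, 18.5.
Cumulative: 19.5, 40.9, 62.3, 62.3, 75.5, 78.9, 96.7, 115.2.
The total first reaches 75 DD on day 5.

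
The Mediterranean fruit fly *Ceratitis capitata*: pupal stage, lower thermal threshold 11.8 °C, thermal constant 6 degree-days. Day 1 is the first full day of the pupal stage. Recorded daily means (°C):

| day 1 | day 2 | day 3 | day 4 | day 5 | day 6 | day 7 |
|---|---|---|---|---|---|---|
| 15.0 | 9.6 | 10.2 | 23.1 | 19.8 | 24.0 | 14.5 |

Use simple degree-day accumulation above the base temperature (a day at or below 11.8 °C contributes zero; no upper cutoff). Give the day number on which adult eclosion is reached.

day 4

Daily DD above 11.8 °C: 3.2, 0.0, 0.0, 11.3, 8.0, 12.2, 2.7.
Cumulative: 3.2, 3.2, 3.2, 14.5, 22.5, 34.7, 37.4.
The total first reaches 6 DD on day 4.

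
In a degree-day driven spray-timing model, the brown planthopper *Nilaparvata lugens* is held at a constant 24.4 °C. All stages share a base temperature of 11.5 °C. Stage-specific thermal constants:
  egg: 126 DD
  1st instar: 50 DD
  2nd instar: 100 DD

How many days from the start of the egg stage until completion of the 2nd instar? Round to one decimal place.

21.4 days

Daily accumulation at 24.4 °C = 24.4 − 11.5 = 12.9 DD/day.
Total K = 126 + 50 + 100 = 276 DD.
Total duration = 276 / 12.9 = 21.395 ≈ 21.4 days.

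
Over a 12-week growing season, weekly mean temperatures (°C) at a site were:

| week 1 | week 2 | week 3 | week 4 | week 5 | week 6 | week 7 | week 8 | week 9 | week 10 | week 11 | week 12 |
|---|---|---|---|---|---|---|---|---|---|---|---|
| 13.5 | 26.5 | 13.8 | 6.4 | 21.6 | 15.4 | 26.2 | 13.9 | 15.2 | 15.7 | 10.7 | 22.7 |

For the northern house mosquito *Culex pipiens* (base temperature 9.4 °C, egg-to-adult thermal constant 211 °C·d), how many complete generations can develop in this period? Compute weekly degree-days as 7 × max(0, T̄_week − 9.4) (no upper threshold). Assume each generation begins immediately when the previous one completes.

3 generations

Weekly DD (7 × max(0, T̄ − 9.4)): 28.7, 119.7, 30.8, 0.0, 85.4, 42.0, 117.6, 31.5, 40.6, 44.1, 9.1, 93.1.
Season total = 642.6 DD.
Complete generations = ⌊642.6 / 211⌋ = 3.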